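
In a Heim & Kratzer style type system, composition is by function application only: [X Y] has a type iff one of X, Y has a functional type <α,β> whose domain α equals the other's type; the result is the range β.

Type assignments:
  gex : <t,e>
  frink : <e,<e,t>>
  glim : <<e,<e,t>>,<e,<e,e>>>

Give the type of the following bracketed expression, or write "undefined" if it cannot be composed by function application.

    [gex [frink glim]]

[frink glim]: <<e,<e,t>>,<e,<e,e>>> applied to <e,<e,t>> yields <e,<e,e>>.
At [gex [frink glim]]: neither <t,e> nor <e,<e,e>> can take the other as argument; the node is ill-typed.

undefined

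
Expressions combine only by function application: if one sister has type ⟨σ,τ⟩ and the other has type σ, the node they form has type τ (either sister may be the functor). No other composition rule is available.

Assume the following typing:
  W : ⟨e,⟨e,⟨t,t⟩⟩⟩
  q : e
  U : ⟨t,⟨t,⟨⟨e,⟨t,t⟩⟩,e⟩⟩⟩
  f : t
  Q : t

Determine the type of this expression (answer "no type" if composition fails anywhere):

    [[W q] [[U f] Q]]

[W q]: W is ⟨e,⟨e,⟨t,t⟩⟩⟩, q is e; result ⟨e,⟨t,t⟩⟩.
[U f]: U is ⟨t,⟨t,⟨⟨e,⟨t,t⟩⟩,e⟩⟩⟩, f is t; result ⟨t,⟨⟨e,⟨t,t⟩⟩,e⟩⟩.
[[U f] Q]: [U f] is ⟨t,⟨⟨e,⟨t,t⟩⟩,e⟩⟩, Q is t; result ⟨⟨e,⟨t,t⟩⟩,e⟩.
[[W q] [[U f] Q]]: [[U f] Q] is ⟨⟨e,⟨t,t⟩⟩,e⟩, [W q] is ⟨e,⟨t,t⟩⟩; result e.

e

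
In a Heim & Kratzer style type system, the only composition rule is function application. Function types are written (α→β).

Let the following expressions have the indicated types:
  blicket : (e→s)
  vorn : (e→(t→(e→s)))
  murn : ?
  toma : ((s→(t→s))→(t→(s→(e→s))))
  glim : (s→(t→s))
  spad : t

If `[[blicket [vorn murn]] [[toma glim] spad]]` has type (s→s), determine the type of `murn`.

((e→(t→(e→s)))→((e→s)→((s→(e→s))→(s→s))))

At [[blicket [vorn murn]] [[toma glim] spad]] (required: (s→s)): [[toma glim] spad] is (s→(e→s)), which is not a function with range (s→s); hence [blicket [vorn murn]] is the functor — type ((s→(e→s))→(s→s)).
At [blicket [vorn murn]] (required: ((s→(e→s))→(s→s))): blicket is (e→s), which is not a function with range ((s→(e→s))→(s→s)); hence [vorn murn] is the functor — type ((e→s)→((s→(e→s))→(s→s))).
At [vorn murn] (required: ((e→s)→((s→(e→s))→(s→s)))): vorn is (e→(t→(e→s))), which is not a function with range ((e→s)→((s→(e→s))→(s→s))); hence murn is the functor — type ((e→(t→(e→s)))→((e→s)→((s→(e→s))→(s→s)))).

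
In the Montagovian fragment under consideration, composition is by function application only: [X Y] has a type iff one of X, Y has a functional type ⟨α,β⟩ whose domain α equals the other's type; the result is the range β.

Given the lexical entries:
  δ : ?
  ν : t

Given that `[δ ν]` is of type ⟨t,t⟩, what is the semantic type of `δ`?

At [δ ν] (required: ⟨t,t⟩): ν is t, which is not a function with range ⟨t,t⟩; hence δ is the functor — type ⟨t,⟨t,t⟩⟩.

⟨t,⟨t,t⟩⟩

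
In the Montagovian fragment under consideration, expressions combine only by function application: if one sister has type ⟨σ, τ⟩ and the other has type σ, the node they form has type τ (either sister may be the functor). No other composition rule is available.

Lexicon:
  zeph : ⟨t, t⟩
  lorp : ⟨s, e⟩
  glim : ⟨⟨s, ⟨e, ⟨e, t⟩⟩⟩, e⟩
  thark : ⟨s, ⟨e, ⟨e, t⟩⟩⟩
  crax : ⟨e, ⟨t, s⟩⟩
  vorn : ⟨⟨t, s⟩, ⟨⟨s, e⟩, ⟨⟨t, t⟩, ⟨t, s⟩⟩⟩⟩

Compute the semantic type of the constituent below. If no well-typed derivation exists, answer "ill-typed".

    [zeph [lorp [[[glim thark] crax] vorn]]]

[glim thark] — glim of type ⟨⟨s, ⟨e, ⟨e, t⟩⟩⟩, e⟩ combines with thark of type ⟨s, ⟨e, ⟨e, t⟩⟩⟩: type e.
[[glim thark] crax] — crax of type ⟨e, ⟨t, s⟩⟩ combines with [glim thark] of type e: type ⟨t, s⟩.
[[[glim thark] crax] vorn] — vorn of type ⟨⟨t, s⟩, ⟨⟨s, e⟩, ⟨⟨t, t⟩, ⟨t, s⟩⟩⟩⟩ combines with [[glim thark] crax] of type ⟨t, s⟩: type ⟨⟨s, e⟩, ⟨⟨t, t⟩, ⟨t, s⟩⟩⟩.
[lorp [[[glim thark] crax] vorn]] — [[[glim thark] crax] vorn] of type ⟨⟨s, e⟩, ⟨⟨t, t⟩, ⟨t, s⟩⟩⟩ combines with lorp of type ⟨s, e⟩: type ⟨⟨t, t⟩, ⟨t, s⟩⟩.
[zeph [lorp [[[glim thark] crax] vorn]]] — [lorp [[[glim thark] crax] vorn]] of type ⟨⟨t, t⟩, ⟨t, s⟩⟩ combines with zeph of type ⟨t, t⟩: type ⟨t, s⟩.

⟨t, s⟩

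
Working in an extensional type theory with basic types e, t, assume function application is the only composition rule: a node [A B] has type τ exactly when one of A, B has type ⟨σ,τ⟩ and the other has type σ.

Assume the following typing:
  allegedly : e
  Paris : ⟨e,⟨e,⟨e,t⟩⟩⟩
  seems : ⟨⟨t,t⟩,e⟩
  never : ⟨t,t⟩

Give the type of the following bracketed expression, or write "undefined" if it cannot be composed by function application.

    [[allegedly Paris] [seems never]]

[allegedly Paris]: ⟨e,⟨e,⟨e,t⟩⟩⟩ applied to e yields ⟨e,⟨e,t⟩⟩.
[seems never]: ⟨⟨t,t⟩,e⟩ applied to ⟨t,t⟩ yields e.
[[allegedly Paris] [seems never]]: ⟨e,⟨e,t⟩⟩ applied to e yields ⟨e,t⟩.

⟨e,t⟩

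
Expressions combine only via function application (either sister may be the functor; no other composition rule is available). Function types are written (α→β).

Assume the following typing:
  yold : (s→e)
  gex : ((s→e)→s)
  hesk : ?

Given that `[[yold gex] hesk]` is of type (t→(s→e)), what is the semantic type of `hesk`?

(s→(t→(s→e)))

For [[yold gex] hesk] to have type (t→(s→e)) with [yold gex] of type s, hesk must be the function: hesk : (s→(t→(s→e))).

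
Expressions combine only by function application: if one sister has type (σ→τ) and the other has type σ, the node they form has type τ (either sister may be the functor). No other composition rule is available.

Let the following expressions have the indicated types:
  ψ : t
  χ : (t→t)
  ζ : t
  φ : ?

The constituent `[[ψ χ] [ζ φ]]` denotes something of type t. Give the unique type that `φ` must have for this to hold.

(t→(t→t))

At [[ψ χ] [ζ φ]] (required: t): [ψ χ] is t, which is not a function with range t; hence [ζ φ] is the functor — type (t→t).
At [ζ φ] (required: (t→t)): ζ is t, which is not a function with range (t→t); hence φ is the functor — type (t→(t→t)).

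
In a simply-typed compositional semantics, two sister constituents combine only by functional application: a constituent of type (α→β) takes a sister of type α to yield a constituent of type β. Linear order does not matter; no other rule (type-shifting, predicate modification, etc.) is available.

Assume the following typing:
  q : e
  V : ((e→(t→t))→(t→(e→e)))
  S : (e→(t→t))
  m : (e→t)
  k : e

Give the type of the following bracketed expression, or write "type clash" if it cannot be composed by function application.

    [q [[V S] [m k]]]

e

At [V S], V : ((e→(t→t))→(t→(e→e))) takes S : (e→(t→t)), giving (t→(e→e)).
At [m k], m : (e→t) takes k : e, giving t.
At [[V S] [m k]], [V S] : (t→(e→e)) takes [m k] : t, giving (e→e).
At [q [[V S] [m k]]], [[V S] [m k]] : (e→e) takes q : e, giving e.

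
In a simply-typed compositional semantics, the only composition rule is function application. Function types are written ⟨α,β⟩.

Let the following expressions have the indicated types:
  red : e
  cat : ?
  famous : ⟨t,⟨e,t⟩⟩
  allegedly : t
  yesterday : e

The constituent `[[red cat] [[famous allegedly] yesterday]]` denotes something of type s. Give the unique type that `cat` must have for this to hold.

[[red cat] [[famous allegedly] yesterday]] is required to be s. [[famous allegedly] yesterday] : t cannot yield s as functor, so [red cat] : ⟨t,s⟩.
[red cat] is required to be ⟨t,s⟩. red : e cannot yield ⟨t,s⟩ as functor, so cat : ⟨e,⟨t,s⟩⟩.

⟨e,⟨t,s⟩⟩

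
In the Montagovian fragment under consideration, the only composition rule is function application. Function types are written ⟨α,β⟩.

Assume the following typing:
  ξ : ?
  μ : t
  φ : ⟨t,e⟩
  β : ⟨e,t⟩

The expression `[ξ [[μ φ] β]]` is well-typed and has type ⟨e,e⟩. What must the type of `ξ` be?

⟨t,⟨e,e⟩⟩

[ξ [[μ φ] β]] must have type ⟨e,e⟩. The sister [[μ φ] β] has type t; that is not a function onto ⟨e,e⟩, so ξ must be the functor, of type ⟨t,⟨e,e⟩⟩.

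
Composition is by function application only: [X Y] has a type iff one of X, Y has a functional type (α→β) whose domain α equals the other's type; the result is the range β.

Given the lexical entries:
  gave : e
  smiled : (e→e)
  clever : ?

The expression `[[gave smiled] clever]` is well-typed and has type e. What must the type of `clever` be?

[[gave smiled] clever] is required to be e. [gave smiled] : e cannot yield e as functor, so clever : (e→e).

(e→e)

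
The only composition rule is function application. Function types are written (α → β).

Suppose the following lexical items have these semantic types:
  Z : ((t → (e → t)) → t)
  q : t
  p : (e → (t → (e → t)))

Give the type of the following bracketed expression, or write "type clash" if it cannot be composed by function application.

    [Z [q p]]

[q p]: t with (e → (t → (e → t))) — neither is a function whose domain matches the other; composition fails here.

type clash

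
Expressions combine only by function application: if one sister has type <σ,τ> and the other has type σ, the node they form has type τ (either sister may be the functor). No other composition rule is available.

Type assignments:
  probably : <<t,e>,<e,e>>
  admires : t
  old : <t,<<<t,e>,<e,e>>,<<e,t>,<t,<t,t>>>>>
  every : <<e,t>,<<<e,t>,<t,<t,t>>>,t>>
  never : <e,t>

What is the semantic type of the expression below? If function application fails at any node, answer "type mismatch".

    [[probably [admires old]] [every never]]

t

At [admires old], old : <t,<<<t,e>,<e,e>>,<<e,t>,<t,<t,t>>>>> takes admires : t, giving <<<t,e>,<e,e>>,<<e,t>,<t,<t,t>>>>.
At [probably [admires old]], [admires old] : <<<t,e>,<e,e>>,<<e,t>,<t,<t,t>>>> takes probably : <<t,e>,<e,e>>, giving <<e,t>,<t,<t,t>>>.
At [every never], every : <<e,t>,<<<e,t>,<t,<t,t>>>,t>> takes never : <e,t>, giving <<<e,t>,<t,<t,t>>>,t>.
At [[probably [admires old]] [every never]], [every never] : <<<e,t>,<t,<t,t>>>,t> takes [probably [admires old]] : <<e,t>,<t,<t,t>>>, giving t.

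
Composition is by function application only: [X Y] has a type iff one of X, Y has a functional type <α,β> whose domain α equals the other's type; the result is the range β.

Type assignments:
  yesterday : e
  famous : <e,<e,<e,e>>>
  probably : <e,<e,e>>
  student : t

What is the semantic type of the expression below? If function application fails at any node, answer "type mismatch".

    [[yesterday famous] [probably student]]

type mismatch

[yesterday famous]: <e,<e,<e,e>>> applied to e yields <e,<e,e>>.
[probably student]: <e,<e,e>> and t cannot combine by function application — type clash.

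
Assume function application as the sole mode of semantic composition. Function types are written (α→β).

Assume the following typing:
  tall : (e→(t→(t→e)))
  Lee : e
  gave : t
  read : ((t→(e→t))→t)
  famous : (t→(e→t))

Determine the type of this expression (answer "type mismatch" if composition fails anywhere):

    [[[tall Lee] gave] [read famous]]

[tall Lee] — tall of type (e→(t→(t→e))) combines with Lee of type e: type (t→(t→e)).
[[tall Lee] gave] — [tall Lee] of type (t→(t→e)) combines with gave of type t: type (t→e).
[read famous] — read of type ((t→(e→t))→t) combines with famous of type (t→(e→t)): type t.
[[[tall Lee] gave] [read famous]] — [[tall Lee] gave] of type (t→e) combines with [read famous] of type t: type e.

e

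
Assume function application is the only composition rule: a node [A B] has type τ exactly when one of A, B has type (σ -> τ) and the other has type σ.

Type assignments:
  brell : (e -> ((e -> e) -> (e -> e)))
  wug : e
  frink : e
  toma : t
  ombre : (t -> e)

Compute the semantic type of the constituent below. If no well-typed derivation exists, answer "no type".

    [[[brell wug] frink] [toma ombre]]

no type

[brell wug]: brell is (e -> ((e -> e) -> (e -> e))), wug is e; result ((e -> e) -> (e -> e)).
[[brell wug] frink]: ((e -> e) -> (e -> e)) with e — neither is a function whose domain matches the other; composition fails here.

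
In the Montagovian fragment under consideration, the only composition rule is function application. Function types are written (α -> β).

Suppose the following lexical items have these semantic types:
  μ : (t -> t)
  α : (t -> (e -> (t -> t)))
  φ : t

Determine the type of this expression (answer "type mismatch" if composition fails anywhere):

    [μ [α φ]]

type mismatch

[α φ]: (t -> (e -> (t -> t))) applied to t yields (e -> (t -> t)).
At [μ [α φ]]: neither (t -> t) nor (e -> (t -> t)) can take the other as argument; the node is ill-typed.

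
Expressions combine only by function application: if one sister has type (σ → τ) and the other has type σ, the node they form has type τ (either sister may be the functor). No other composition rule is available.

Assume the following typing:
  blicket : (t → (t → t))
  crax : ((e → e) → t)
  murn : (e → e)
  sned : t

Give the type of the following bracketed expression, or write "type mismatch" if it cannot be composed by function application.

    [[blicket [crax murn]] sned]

[crax murn] — crax of type ((e → e) → t) combines with murn of type (e → e): type t.
[blicket [crax murn]] — blicket of type (t → (t → t)) combines with [crax murn] of type t: type (t → t).
[[blicket [crax murn]] sned] — [blicket [crax murn]] of type (t → t) combines with sned of type t: type t.

t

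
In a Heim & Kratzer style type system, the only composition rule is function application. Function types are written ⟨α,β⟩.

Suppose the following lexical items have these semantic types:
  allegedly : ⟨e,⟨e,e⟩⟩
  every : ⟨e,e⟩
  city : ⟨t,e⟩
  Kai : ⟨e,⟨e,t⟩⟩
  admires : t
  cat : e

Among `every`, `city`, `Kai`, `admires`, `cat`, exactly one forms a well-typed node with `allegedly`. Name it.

every : ⟨e,e⟩ — no; allegedly wants e, and every wants e.
city : ⟨t,e⟩ — no; allegedly wants e, and city wants t.
Kai : ⟨e,⟨e,t⟩⟩ — no; allegedly wants e, and Kai wants e.
admires : t — no; allegedly wants e, and admires wants nothing (atomic).
cat — combines: allegedly : ⟨e,⟨e,e⟩⟩ takes cat : e as argument, giving ⟨e,e⟩.

cat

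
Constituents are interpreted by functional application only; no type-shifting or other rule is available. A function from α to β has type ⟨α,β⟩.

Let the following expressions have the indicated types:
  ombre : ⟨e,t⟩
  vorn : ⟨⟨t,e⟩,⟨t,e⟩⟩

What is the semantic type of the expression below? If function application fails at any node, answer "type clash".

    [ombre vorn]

type clash

[ombre vorn]: ⟨e,t⟩ and ⟨⟨t,e⟩,⟨t,e⟩⟩ cannot combine by function application — type clash.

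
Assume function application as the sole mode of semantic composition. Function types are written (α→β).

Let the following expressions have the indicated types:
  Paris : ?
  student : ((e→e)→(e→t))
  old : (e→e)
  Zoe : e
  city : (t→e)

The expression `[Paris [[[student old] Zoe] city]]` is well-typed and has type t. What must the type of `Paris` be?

(e→t)

[Paris [[[student old] Zoe] city]] is required to be t. [[[student old] Zoe] city] : e cannot yield t as functor, so Paris : (e→t).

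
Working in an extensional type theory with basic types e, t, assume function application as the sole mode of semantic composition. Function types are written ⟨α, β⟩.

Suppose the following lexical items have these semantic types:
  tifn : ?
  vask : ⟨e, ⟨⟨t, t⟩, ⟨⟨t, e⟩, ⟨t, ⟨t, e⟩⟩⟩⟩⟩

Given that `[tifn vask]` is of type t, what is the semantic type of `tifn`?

[tifn vask] must have type t. The sister vask has type ⟨e, ⟨⟨t, t⟩, ⟨⟨t, e⟩, ⟨t, ⟨t, e⟩⟩⟩⟩⟩; that is not a function onto t, so tifn must be the functor, of type ⟨⟨e, ⟨⟨t, t⟩, ⟨⟨t, e⟩, ⟨t, ⟨t, e⟩⟩⟩⟩⟩, t⟩.

⟨⟨e, ⟨⟨t, t⟩, ⟨⟨t, e⟩, ⟨t, ⟨t, e⟩⟩⟩⟩⟩, t⟩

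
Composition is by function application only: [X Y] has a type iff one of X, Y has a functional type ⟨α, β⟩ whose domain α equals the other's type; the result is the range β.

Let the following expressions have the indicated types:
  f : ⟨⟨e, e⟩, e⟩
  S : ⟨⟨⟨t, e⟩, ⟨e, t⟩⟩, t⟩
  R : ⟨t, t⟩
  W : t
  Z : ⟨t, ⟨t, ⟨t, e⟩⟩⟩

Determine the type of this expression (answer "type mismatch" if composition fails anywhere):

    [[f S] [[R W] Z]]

[f S]: ⟨⟨e, e⟩, e⟩ and ⟨⟨⟨t, e⟩, ⟨e, t⟩⟩, t⟩ cannot combine by function application — type clash.

type mismatch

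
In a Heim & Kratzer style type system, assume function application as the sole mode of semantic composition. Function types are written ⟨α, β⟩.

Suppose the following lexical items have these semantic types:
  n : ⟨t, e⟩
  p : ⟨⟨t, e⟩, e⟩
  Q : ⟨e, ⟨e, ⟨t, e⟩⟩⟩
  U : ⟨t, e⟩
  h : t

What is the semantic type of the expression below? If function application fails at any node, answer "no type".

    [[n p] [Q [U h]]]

[n p] — p of type ⟨⟨t, e⟩, e⟩ combines with n of type ⟨t, e⟩: type e.
[U h] — U of type ⟨t, e⟩ combines with h of type t: type e.
[Q [U h]] — Q of type ⟨e, ⟨e, ⟨t, e⟩⟩⟩ combines with [U h] of type e: type ⟨e, ⟨t, e⟩⟩.
[[n p] [Q [U h]]] — [Q [U h]] of type ⟨e, ⟨t, e⟩⟩ combines with [n p] of type e: type ⟨t, e⟩.

⟨t, e⟩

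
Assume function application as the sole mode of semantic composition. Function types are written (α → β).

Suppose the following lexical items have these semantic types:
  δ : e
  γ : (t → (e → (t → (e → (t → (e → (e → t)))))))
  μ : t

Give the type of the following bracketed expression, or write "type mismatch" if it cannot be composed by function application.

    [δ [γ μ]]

(t → (e → (t → (e → (e → t)))))

[γ μ]: functor γ : (t → (e → (t → (e → (t → (e → (e → t))))))), argument μ : t; result (e → (t → (e → (t → (e → (e → t)))))).
[δ [γ μ]]: functor [γ μ] : (e → (t → (e → (t → (e → (e → t)))))), argument δ : e; result (t → (e → (t → (e → (e → t))))).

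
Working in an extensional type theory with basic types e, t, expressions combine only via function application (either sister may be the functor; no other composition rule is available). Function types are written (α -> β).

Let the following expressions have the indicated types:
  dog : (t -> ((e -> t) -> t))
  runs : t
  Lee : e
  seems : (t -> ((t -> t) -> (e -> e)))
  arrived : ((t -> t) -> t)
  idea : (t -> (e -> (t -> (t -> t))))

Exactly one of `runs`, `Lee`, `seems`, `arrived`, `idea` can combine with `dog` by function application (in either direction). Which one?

runs — combines: dog : (t -> ((e -> t) -> t)) takes runs : t as argument, giving ((e -> t) -> t).
Lee : e — no; dog wants t, and Lee wants nothing (atomic).
seems : (t -> ((t -> t) -> (e -> e))) — no; dog wants t, and seems wants t.
arrived : ((t -> t) -> t) — no; dog wants t, and arrived wants (t -> t).
idea : (t -> (e -> (t -> (t -> t)))) — no; dog wants t, and idea wants t.

runs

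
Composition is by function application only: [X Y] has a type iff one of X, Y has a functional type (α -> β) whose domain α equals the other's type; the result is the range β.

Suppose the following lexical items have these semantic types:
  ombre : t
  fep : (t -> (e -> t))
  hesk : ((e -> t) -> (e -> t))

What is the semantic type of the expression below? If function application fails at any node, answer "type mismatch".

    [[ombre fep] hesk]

[ombre fep]: (t -> (e -> t)) applied to t yields (e -> t).
[[ombre fep] hesk]: ((e -> t) -> (e -> t)) applied to (e -> t) yields (e -> t).

(e -> t)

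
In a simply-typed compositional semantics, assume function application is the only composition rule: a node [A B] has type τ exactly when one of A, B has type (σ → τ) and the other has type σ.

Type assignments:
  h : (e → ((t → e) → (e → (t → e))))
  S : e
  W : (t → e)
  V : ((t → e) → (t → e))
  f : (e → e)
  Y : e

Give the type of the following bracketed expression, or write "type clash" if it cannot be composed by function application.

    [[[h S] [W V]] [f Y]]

[h S]: functor h : (e → ((t → e) → (e → (t → e)))), argument S : e; result ((t → e) → (e → (t → e))).
[W V]: functor V : ((t → e) → (t → e)), argument W : (t → e); result (t → e).
[[h S] [W V]]: functor [h S] : ((t → e) → (e → (t → e))), argument [W V] : (t → e); result (e → (t → e)).
[f Y]: functor f : (e → e), argument Y : e; result e.
[[[h S] [W V]] [f Y]]: functor [[h S] [W V]] : (e → (t → e)), argument [f Y] : e; result (t → e).

(t → e)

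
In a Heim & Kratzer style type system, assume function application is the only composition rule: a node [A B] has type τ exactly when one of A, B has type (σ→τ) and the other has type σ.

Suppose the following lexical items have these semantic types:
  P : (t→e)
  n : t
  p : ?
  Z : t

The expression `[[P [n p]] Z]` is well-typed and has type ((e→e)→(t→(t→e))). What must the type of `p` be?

[[P [n p]] Z] is required to be ((e→e)→(t→(t→e))). Z : t cannot yield ((e→e)→(t→(t→e))) as functor, so [P [n p]] : (t→((e→e)→(t→(t→e)))).
[P [n p]] is required to be (t→((e→e)→(t→(t→e)))). P : (t→e) cannot yield (t→((e→e)→(t→(t→e)))) as functor, so [n p] : ((t→e)→(t→((e→e)→(t→(t→e))))).
[n p] is required to be ((t→e)→(t→((e→e)→(t→(t→e))))). n : t cannot yield ((t→e)→(t→((e→e)→(t→(t→e))))) as functor, so p : (t→((t→e)→(t→((e→e)→(t→(t→e)))))).

(t→((t→e)→(t→((e→e)→(t→(t→e))))))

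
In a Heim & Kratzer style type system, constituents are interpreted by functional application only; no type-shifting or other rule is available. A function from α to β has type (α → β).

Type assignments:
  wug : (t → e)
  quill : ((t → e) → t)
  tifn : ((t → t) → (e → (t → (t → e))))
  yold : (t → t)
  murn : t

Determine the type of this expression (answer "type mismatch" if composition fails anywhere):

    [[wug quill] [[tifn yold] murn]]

type mismatch

[wug quill]: ((t → e) → t) applied to (t → e) yields t.
[tifn yold]: ((t → t) → (e → (t → (t → e)))) applied to (t → t) yields (e → (t → (t → e))).
[[tifn yold] murn]: (e → (t → (t → e))) with t — neither is a function whose domain matches the other; composition fails here.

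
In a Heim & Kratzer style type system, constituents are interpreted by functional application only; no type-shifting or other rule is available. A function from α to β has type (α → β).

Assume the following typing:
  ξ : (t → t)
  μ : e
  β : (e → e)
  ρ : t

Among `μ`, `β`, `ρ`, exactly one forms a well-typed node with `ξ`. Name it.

ρ

μ : e — does not combine with ξ.
β : (e → e) — does not combine with ξ.
ρ — combines: ξ : (t → t) takes ρ : t as argument, giving t.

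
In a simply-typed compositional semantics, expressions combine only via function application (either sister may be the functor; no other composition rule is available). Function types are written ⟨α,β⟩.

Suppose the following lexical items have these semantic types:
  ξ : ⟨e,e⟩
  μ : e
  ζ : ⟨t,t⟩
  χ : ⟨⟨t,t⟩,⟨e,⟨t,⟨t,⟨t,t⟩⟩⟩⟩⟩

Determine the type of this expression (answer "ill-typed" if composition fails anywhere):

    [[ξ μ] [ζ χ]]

⟨t,⟨t,⟨t,t⟩⟩⟩

[ξ μ]: ξ is ⟨e,e⟩, μ is e; result e.
[ζ χ]: χ is ⟨⟨t,t⟩,⟨e,⟨t,⟨t,⟨t,t⟩⟩⟩⟩⟩, ζ is ⟨t,t⟩; result ⟨e,⟨t,⟨t,⟨t,t⟩⟩⟩⟩.
[[ξ μ] [ζ χ]]: [ζ χ] is ⟨e,⟨t,⟨t,⟨t,t⟩⟩⟩⟩, [ξ μ] is e; result ⟨t,⟨t,⟨t,t⟩⟩⟩.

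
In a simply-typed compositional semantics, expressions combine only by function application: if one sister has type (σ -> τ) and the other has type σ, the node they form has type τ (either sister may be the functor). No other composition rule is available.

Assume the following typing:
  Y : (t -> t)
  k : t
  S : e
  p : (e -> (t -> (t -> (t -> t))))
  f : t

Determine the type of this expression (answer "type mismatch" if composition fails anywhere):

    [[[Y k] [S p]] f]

(t -> t)

[Y k]: functor Y : (t -> t), argument k : t; result t.
[S p]: functor p : (e -> (t -> (t -> (t -> t)))), argument S : e; result (t -> (t -> (t -> t))).
[[Y k] [S p]]: functor [S p] : (t -> (t -> (t -> t))), argument [Y k] : t; result (t -> (t -> t)).
[[[Y k] [S p]] f]: functor [[Y k] [S p]] : (t -> (t -> t)), argument f : t; result (t -> t).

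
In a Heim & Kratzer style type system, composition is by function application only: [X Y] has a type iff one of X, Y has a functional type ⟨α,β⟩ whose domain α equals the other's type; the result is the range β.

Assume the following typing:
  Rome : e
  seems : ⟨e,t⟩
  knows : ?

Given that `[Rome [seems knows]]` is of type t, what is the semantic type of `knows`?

⟨⟨e,t⟩,⟨e,t⟩⟩

For [Rome [seems knows]] to have type t with Rome of type e, [seems knows] must be the function: [seems knows] : ⟨e,t⟩.
For [seems knows] to have type ⟨e,t⟩ with seems of type ⟨e,t⟩, knows must be the function: knows : ⟨⟨e,t⟩,⟨e,t⟩⟩.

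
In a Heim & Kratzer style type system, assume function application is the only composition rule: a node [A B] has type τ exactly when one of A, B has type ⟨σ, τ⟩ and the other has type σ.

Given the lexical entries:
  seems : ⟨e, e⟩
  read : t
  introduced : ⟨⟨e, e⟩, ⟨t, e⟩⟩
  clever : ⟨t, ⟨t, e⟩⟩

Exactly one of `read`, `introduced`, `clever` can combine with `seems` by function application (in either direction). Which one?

introduced

read : t — neither side's domain matches the other.
introduced — combines: introduced : ⟨⟨e, e⟩, ⟨t, e⟩⟩ takes seems : ⟨e, e⟩ as argument, giving ⟨t, e⟩.
clever : ⟨t, ⟨t, e⟩⟩ — neither side's domain matches the other.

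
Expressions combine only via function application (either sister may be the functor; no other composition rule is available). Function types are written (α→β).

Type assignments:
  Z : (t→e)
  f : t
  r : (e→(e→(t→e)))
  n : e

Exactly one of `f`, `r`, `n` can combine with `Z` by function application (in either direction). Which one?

f

f — combines: Z : (t→e) takes f : t as argument, giving e.
r : (e→(e→(t→e))) — neither side's domain matches the other.
n : e — neither side's domain matches the other.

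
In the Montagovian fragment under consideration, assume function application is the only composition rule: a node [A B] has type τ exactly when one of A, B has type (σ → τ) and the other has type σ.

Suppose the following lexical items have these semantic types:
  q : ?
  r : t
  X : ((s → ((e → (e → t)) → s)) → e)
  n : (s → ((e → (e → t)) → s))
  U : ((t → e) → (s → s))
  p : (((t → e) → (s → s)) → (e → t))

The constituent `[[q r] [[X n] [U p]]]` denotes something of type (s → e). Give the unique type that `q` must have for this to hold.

(t → (t → (s → e)))

[[q r] [[X n] [U p]]] must have type (s → e). The sister [[X n] [U p]] has type t; that is not a function onto (s → e), so [q r] must be the functor, of type (t → (s → e)).
[q r] must have type (t → (s → e)). The sister r has type t; that is not a function onto (t → (s → e)), so q must be the functor, of type (t → (t → (s → e))).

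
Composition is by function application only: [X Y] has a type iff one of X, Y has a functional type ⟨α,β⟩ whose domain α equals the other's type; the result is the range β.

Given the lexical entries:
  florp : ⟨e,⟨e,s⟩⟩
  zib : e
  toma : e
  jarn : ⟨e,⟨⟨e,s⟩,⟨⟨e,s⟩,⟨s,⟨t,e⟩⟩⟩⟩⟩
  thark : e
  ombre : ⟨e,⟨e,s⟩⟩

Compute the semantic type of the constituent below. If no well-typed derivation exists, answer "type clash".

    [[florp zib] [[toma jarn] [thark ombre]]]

⟨s,⟨t,e⟩⟩

[florp zib]: florp is ⟨e,⟨e,s⟩⟩, zib is e; result ⟨e,s⟩.
[toma jarn]: jarn is ⟨e,⟨⟨e,s⟩,⟨⟨e,s⟩,⟨s,⟨t,e⟩⟩⟩⟩⟩, toma is e; result ⟨⟨e,s⟩,⟨⟨e,s⟩,⟨s,⟨t,e⟩⟩⟩⟩.
[thark ombre]: ombre is ⟨e,⟨e,s⟩⟩, thark is e; result ⟨e,s⟩.
[[toma jarn] [thark ombre]]: [toma jarn] is ⟨⟨e,s⟩,⟨⟨e,s⟩,⟨s,⟨t,e⟩⟩⟩⟩, [thark ombre] is ⟨e,s⟩; result ⟨⟨e,s⟩,⟨s,⟨t,e⟩⟩⟩.
[[florp zib] [[toma jarn] [thark ombre]]]: [[toma jarn] [thark ombre]] is ⟨⟨e,s⟩,⟨s,⟨t,e⟩⟩⟩, [florp zib] is ⟨e,s⟩; result ⟨s,⟨t,e⟩⟩.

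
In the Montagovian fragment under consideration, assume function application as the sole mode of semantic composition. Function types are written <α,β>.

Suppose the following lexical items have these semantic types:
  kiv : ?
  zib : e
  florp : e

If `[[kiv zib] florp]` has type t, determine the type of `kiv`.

At [[kiv zib] florp] (required: t): florp is e, which is not a function with range t; hence [kiv zib] is the functor — type <e,t>.
At [kiv zib] (required: <e,t>): zib is e, which is not a function with range <e,t>; hence kiv is the functor — type <e,<e,t>>.

<e,<e,t>>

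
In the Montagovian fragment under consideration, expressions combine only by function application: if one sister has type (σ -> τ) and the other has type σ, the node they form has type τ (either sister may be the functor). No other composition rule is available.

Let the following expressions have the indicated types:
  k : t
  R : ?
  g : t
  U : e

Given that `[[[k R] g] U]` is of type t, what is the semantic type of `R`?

[[[k R] g] U] is required to be t. U : e cannot yield t as functor, so [[k R] g] : (e -> t).
[[k R] g] is required to be (e -> t). g : t cannot yield (e -> t) as functor, so [k R] : (t -> (e -> t)).
[k R] is required to be (t -> (e -> t)). k : t cannot yield (t -> (e -> t)) as functor, so R : (t -> (t -> (e -> t))).

(t -> (t -> (e -> t)))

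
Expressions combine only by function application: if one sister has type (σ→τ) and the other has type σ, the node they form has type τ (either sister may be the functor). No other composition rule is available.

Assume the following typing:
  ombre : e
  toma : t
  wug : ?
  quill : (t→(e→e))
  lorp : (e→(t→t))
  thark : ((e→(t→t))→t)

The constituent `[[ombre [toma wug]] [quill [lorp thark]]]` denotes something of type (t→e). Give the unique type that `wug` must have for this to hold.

(t→(e→((e→e)→(t→e))))

[[ombre [toma wug]] [quill [lorp thark]]] is required to be (t→e). [quill [lorp thark]] : (e→e) cannot yield (t→e) as functor, so [ombre [toma wug]] : ((e→e)→(t→e)).
[ombre [toma wug]] is required to be ((e→e)→(t→e)). ombre : e cannot yield ((e→e)→(t→e)) as functor, so [toma wug] : (e→((e→e)→(t→e))).
[toma wug] is required to be (e→((e→e)→(t→e))). toma : t cannot yield (e→((e→e)→(t→e))) as functor, so wug : (t→(e→((e→e)→(t→e)))).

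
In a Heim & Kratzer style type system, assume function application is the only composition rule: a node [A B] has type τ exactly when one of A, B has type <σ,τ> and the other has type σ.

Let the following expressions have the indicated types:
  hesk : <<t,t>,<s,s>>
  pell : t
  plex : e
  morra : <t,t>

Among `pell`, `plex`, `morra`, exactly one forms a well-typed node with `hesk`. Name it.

pell : t — no; hesk wants <t,t>, and pell wants nothing (atomic).
plex : e — no; hesk wants <t,t>, and plex wants nothing (atomic).
morra — combines: hesk : <<t,t>,<s,s>> takes morra : <t,t> as argument, giving <s,s>.

morra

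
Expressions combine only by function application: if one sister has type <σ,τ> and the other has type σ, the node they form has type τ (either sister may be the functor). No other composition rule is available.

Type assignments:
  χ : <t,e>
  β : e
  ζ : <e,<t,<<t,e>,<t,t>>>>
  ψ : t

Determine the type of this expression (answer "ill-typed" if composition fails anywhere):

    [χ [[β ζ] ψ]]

<t,t>

[β ζ]: ζ is <e,<t,<<t,e>,<t,t>>>>, β is e; result <t,<<t,e>,<t,t>>>.
[[β ζ] ψ]: [β ζ] is <t,<<t,e>,<t,t>>>, ψ is t; result <<t,e>,<t,t>>.
[χ [[β ζ] ψ]]: [[β ζ] ψ] is <<t,e>,<t,t>>, χ is <t,e>; result <t,t>.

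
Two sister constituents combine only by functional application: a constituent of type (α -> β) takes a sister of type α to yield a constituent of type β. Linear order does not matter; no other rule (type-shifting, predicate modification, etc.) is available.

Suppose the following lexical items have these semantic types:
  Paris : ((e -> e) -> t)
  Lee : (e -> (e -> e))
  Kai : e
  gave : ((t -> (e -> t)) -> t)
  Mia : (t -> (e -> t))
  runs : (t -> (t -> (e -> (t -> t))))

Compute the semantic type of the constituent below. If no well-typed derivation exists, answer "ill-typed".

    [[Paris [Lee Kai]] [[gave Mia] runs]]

[Lee Kai] — Lee of type (e -> (e -> e)) combines with Kai of type e: type (e -> e).
[Paris [Lee Kai]] — Paris of type ((e -> e) -> t) combines with [Lee Kai] of type (e -> e): type t.
[gave Mia] — gave of type ((t -> (e -> t)) -> t) combines with Mia of type (t -> (e -> t)): type t.
[[gave Mia] runs] — runs of type (t -> (t -> (e -> (t -> t)))) combines with [gave Mia] of type t: type (t -> (e -> (t -> t))).
[[Paris [Lee Kai]] [[gave Mia] runs]] — [[gave Mia] runs] of type (t -> (e -> (t -> t))) combines with [Paris [Lee Kai]] of type t: type (e -> (t -> t)).

(e -> (t -> t))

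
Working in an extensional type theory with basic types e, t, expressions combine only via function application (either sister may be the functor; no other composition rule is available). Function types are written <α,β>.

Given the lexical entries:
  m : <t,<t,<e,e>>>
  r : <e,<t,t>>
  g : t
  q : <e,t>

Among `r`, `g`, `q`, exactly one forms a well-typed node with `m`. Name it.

r : <e,<t,t>> — m needs t; r needs e; neither fits.
g — combines: m : <t,<t,<e,e>>> takes g : t as argument, giving <t,<e,e>>.
q : <e,t> — m needs t; q needs e; neither fits.

g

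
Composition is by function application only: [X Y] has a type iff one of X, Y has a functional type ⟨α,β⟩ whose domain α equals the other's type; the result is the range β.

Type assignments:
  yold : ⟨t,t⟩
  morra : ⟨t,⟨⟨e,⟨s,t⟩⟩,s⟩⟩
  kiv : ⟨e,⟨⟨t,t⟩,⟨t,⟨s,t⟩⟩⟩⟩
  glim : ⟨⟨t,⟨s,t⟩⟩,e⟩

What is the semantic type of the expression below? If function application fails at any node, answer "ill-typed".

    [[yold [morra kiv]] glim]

ill-typed

[morra kiv]: ⟨t,⟨⟨e,⟨s,t⟩⟩,s⟩⟩ and ⟨e,⟨⟨t,t⟩,⟨t,⟨s,t⟩⟩⟩⟩ cannot combine by function application — type clash.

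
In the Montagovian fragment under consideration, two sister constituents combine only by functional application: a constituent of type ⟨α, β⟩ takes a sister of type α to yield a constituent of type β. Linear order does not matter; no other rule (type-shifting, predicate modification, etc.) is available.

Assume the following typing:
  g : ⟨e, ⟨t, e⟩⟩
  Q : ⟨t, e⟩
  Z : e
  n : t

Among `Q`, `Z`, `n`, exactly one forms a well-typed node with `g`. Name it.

Z

Q : ⟨t, e⟩ — g needs e; Q needs t; neither fits.
Z — combines: g : ⟨e, ⟨t, e⟩⟩ takes Z : e as argument, giving ⟨t, e⟩.
n : t — g needs e; n needs nothing (atomic); neither fits.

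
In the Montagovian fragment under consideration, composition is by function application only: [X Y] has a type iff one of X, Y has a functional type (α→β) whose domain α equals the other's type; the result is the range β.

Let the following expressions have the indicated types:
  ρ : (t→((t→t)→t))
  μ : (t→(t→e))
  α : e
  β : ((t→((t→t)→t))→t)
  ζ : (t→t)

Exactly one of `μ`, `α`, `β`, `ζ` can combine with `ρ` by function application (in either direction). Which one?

μ : (t→(t→e)) — no; ρ wants t, and μ wants t.
α : e — no; ρ wants t, and α wants nothing (atomic).
β — combines: β : ((t→((t→t)→t))→t) takes ρ : (t→((t→t)→t)) as argument, giving t.
ζ : (t→t) — no; ρ wants t, and ζ wants t.

β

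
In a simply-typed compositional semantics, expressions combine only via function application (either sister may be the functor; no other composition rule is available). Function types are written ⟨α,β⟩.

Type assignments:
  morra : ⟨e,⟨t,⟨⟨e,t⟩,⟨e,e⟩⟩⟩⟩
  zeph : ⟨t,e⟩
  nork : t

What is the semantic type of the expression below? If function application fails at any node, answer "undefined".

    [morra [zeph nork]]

[zeph nork]: zeph is ⟨t,e⟩, nork is t; result e.
[morra [zeph nork]]: morra is ⟨e,⟨t,⟨⟨e,t⟩,⟨e,e⟩⟩⟩⟩, [zeph nork] is e; result ⟨t,⟨⟨e,t⟩,⟨e,e⟩⟩⟩.

⟨t,⟨⟨e,t⟩,⟨e,e⟩⟩⟩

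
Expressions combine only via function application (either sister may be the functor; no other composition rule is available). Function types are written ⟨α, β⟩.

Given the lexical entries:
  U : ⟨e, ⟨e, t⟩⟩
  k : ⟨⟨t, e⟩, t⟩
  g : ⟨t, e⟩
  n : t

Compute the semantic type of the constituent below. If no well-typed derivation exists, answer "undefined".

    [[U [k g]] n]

[k g]: k is ⟨⟨t, e⟩, t⟩, g is ⟨t, e⟩; result t.
[U [k g]]: ⟨e, ⟨e, t⟩⟩ and t cannot combine by function application — type clash.

undefined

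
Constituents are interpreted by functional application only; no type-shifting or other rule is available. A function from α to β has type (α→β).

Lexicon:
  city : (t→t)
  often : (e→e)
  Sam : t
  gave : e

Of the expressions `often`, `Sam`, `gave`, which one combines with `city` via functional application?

Sam

often : (e→e) — no; city wants t, and often wants e.
Sam — combines: city : (t→t) takes Sam : t as argument, giving t.
gave : e — no; city wants t, and gave wants nothing (atomic).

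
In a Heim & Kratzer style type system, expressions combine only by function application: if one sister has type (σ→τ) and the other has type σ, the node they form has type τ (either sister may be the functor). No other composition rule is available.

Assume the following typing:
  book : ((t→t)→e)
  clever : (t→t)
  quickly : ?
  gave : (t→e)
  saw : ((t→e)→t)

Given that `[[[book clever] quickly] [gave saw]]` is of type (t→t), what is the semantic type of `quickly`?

(e→(t→(t→t)))

[[[book clever] quickly] [gave saw]] must have type (t→t). The sister [gave saw] has type t; that is not a function onto (t→t), so [[book clever] quickly] must be the functor, of type (t→(t→t)).
[[book clever] quickly] must have type (t→(t→t)). The sister [book clever] has type e; that is not a function onto (t→(t→t)), so quickly must be the functor, of type (e→(t→(t→t))).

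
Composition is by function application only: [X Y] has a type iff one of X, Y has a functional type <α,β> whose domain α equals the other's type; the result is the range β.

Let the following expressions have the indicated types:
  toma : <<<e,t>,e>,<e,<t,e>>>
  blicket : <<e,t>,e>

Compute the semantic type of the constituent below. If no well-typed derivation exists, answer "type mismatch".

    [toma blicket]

[toma blicket]: toma is <<<e,t>,e>,<e,<t,e>>>, blicket is <<e,t>,e>; result <e,<t,e>>.

<e,<t,e>>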